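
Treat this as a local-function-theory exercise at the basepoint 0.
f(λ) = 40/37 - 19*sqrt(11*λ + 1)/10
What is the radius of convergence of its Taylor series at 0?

Branch term (-19/10)*sqrt(1 - λ/(-1/11)): its argument vanishes at λ = -1/11, a square-root branch point, modulus 1/11.
The radius of convergence is the smallest modulus among the singular points: 1/11.

The radius of convergence is 1/11.


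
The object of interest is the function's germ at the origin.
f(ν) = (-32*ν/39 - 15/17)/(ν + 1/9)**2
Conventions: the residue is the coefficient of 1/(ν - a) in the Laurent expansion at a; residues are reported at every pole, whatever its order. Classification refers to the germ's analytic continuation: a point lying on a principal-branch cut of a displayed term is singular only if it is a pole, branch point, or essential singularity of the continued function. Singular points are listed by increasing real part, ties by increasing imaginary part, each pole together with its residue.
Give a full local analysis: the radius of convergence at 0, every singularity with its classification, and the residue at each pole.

Radius of convergence at 0: 1/9.
At -1/9: a pole of order 2; residue -32/39.

Denominator factor (ν + 1/9)^2: pole of order 2 at -1/9, modulus 1/9.
The radius of convergence is the smallest modulus among the singular points: 1/9.
At the order-2 pole -1/9 set g(ν) = (ν - (-1/9))^2*f(ν) = -32*ν/39 - 15/17.
Order-2 pole: residue = g'(a); g'(-1/9) = -32/39, so the residue is -32/39.


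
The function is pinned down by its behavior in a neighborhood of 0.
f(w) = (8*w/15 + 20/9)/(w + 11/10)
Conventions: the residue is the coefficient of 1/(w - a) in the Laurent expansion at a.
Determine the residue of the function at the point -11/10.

At the order-1 pole -11/10 set g(w) = (w - (-11/10))*f(w) = 8*w/15 + 20/9.
Simple pole: residue = g(a) at a = -11/10, which is 368/225.

The residue is 368/225.


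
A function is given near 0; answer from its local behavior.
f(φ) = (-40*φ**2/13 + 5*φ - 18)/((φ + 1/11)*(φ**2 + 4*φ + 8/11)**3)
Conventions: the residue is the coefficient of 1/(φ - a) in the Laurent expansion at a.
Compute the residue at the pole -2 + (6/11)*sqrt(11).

The factor φ**2 + 4*φ + 8/11 splits as (φ - a)(φ - a') with a = -2 + (6/11)*sqrt(11), a' = -2 - (6/11)*sqrt(11). At the order-3 pole a set g(φ) = (φ - a)^3*f(φ) = [(-40*φ**2/13 + 5*φ - 18)/(φ + 1/11)] / (φ - a')^3.
Order-3 pole: residue = g''(a)/2; g''(-2 + (6/11)*sqrt(11)) = 425599229/1184625 + (4110672863/37908000)*sqrt(11), so the residue is 425599229/2369250 + (4110672863/75816000)*sqrt(11).

The residue is 425599229/2369250 + (4110672863/75816000)*sqrt(11).


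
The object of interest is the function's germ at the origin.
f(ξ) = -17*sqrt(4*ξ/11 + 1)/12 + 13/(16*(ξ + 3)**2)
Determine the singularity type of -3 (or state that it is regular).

The point is a pole of order 2.

The denominator factor ξ + 3 vanishes at -3 and appears to the power 2; the numerator there equals 13/16, nonzero, and no other factor vanishes.
The branch terms are analytic at this point.
Hence a pole whose order is the multiplicity, 2.


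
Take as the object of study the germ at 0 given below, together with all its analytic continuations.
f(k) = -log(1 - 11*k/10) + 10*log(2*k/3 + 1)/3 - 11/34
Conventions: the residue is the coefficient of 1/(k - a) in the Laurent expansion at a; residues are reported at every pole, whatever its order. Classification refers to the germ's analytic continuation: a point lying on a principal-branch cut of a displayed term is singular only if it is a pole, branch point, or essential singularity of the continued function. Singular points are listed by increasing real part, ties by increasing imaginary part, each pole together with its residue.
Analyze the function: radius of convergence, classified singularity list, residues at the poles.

Radius of convergence at 0: 10/11.
At -3/2: a logarithmic branch point.
At 10/11: a logarithmic branch point.

Branch term (10/3)*log(1 - k/(-3/2)): its argument vanishes at k = -3/2, a logarithmic branch point, modulus 3/2.
Branch term (-1)*log(1 - k/(10/11)): its argument vanishes at k = 10/11, a logarithmic branch point, modulus 10/11.
The radius of convergence is the smallest modulus among the singular points: 10/11.
List the singular points by increasing real part (a conjugate pair: the negative imaginary part first).


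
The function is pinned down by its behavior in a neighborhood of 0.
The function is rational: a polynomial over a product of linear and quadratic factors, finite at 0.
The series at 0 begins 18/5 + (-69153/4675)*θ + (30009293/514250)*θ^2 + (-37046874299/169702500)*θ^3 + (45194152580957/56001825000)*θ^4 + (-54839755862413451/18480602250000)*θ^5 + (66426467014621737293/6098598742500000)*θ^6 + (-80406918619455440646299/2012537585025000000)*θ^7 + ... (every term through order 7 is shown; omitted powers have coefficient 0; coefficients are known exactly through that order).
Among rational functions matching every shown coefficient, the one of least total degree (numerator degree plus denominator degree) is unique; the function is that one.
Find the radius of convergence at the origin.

The radius of convergence is 3/11.

No rational of total degree below 4 reproduces all 8 coefficients; solving the [1/3] Pade equations on them gives f(θ) = (-6*θ/17 - 6/5)/((θ + 3/11)*(θ**2 - 9*θ/10 - 11/9)), whose expansion matches every shown term.
Denominator factor (θ + 3/11): pole of order 1 at -3/11, modulus 3/11.
Denominator factor (θ**2 - 9*θ/10 - 11/9): discriminant 5129/900, real irrational roots 9/20 + (1/60)*sqrt(5129) and 9/20 - (1/60)*sqrt(5129); poles of order 1, moduli 9/20 + (1/60)*sqrt(5129) and -9/20 + (1/60)*sqrt(5129).
The radius of convergence is the smallest modulus among the singular points: 3/11.


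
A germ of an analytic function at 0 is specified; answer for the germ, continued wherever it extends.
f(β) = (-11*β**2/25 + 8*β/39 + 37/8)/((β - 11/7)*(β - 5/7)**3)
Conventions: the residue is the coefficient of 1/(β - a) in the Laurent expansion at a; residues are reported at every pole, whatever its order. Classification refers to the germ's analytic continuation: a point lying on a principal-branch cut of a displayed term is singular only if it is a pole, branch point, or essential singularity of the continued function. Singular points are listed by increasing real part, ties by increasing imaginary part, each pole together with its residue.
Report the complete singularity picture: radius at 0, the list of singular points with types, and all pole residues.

Radius of convergence at 0: 5/7.
At 5/7: a pole of order 3; residue -10329221/1684800.
At 11/7: a pole of order 1; residue 10329221/1684800.

Denominator factor (β - 11/7): pole of order 1 at 11/7, modulus 11/7.
Denominator factor (β - 5/7)^3: pole of order 3 at 5/7, modulus 5/7.
The radius of convergence is the smallest modulus among the singular points: 5/7.
At the order-3 pole 5/7 set g(β) = (β - (5/7))^3*f(β) = (-11*β**2/25 + 8*β/39 + 37/8)/(β - 11/7).
Order-3 pole: residue = g''(a)/2; g''(5/7) = -10329221/842400, so the residue is -10329221/1684800.
At the order-1 pole 11/7 set g(β) = (β - (11/7))*f(β) = (-11*β**2/25 + 8*β/39 + 37/8)/(β - 5/7)**3.
Simple pole: residue = g(a) at a = 11/7, which is 10329221/1684800.
List the singular points by increasing real part (a conjugate pair: the negative imaginary part first).


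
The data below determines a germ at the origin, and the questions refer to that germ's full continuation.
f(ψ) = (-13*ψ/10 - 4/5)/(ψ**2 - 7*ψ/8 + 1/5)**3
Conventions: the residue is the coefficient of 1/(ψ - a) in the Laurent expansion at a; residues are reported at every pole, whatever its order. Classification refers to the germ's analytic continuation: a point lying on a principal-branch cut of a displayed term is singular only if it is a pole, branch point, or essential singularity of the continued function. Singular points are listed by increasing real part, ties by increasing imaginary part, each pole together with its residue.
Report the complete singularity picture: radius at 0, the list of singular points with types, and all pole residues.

Radius of convergence at 0: (1/5)*sqrt(5).
At (7/16) - ((1/80)*sqrt(55))*i: a pole of order 3; residue -((6727680/1331)*sqrt(55))*i.
At (7/16) + ((1/80)*sqrt(55))*i: a pole of order 3; residue ((6727680/1331)*sqrt(55))*i.

Denominator factor (ψ**2 - 7*ψ/8 + 1/5)^3: discriminant -11/320, complex-conjugate roots (7/16) + ((1/80)*sqrt(55))*i and (7/16) - ((1/80)*sqrt(55))*i; poles of order 3, moduli (1/5)*sqrt(5) and (1/5)*sqrt(5).
The radius of convergence is the smallest modulus among the singular points: (1/5)*sqrt(5).
The factor ψ**2 - 7*ψ/8 + 1/5 splits as (ψ - a)(ψ - a') with a = (7/16) - ((1/80)*sqrt(55))*i, a' = (7/16) + ((1/80)*sqrt(55))*i. At the order-3 pole a set g(ψ) = (ψ - a)^3*f(ψ) = [-13*ψ/10 - 4/5] / (ψ - a')^3.
Order-3 pole: residue = g''(a)/2; g''((7/16) - ((1/80)*sqrt(55))*i) = -((13455360/1331)*sqrt(55))*i, so the residue is -((6727680/1331)*sqrt(55))*i.
The factor ψ**2 - 7*ψ/8 + 1/5 splits as (ψ - a)(ψ - a') with a = (7/16) + ((1/80)*sqrt(55))*i, a' = (7/16) - ((1/80)*sqrt(55))*i. At the order-3 pole a set g(ψ) = (ψ - a)^3*f(ψ) = [-13*ψ/10 - 4/5] / (ψ - a')^3.
Order-3 pole: residue = g''(a)/2; g''((7/16) + ((1/80)*sqrt(55))*i) = ((13455360/1331)*sqrt(55))*i, so the residue is ((6727680/1331)*sqrt(55))*i.
List the singular points by increasing real part (a conjugate pair: the negative imaginary part first).


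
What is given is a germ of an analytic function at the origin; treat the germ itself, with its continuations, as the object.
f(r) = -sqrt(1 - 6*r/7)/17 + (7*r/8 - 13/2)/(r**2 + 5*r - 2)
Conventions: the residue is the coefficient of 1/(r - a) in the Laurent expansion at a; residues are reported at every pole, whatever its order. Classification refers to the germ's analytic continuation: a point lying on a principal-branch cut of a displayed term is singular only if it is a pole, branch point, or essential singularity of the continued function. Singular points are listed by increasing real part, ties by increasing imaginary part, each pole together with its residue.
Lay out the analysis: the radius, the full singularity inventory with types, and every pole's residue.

Denominator factor (r**2 + 5*r - 2): discriminant 33, real irrational roots -5/2 + (1/2)*sqrt(33) and -5/2 - (1/2)*sqrt(33); poles of order 1, moduli -5/2 + (1/2)*sqrt(33) and 5/2 + (1/2)*sqrt(33).
Branch term (-1/17)*sqrt(1 - r/(7/6)): its argument vanishes at r = 7/6, a square-root branch point, modulus 7/6.
The radius of convergence is the smallest modulus among the singular points: -5/2 + (1/2)*sqrt(33).
The branch term is analytic at -5/2 - (1/2)*sqrt(33) and contributes nothing to the residue; only the rational part matters.
The factor r**2 + 5*r - 2 splits as (r - a)(r - a') with a = -5/2 - (1/2)*sqrt(33), a' = -5/2 + (1/2)*sqrt(33). At the order-1 pole a set g(r) = (r - a)*(rational part) = [7*r/8 - 13/2] / (r - a').
Simple pole: residue = g(a) at a = -5/2 - (1/2)*sqrt(33), which is 7/16 + (139/528)*sqrt(33).
The branch term is analytic at -5/2 + (1/2)*sqrt(33) and contributes nothing to the residue; only the rational part matters.
The factor r**2 + 5*r - 2 splits as (r - a)(r - a') with a = -5/2 + (1/2)*sqrt(33), a' = -5/2 - (1/2)*sqrt(33). At the order-1 pole a set g(r) = (r - a)*(rational part) = [7*r/8 - 13/2] / (r - a').
Simple pole: residue = g(a) at a = -5/2 + (1/2)*sqrt(33), which is 7/16 - (139/528)*sqrt(33).
List the singular points by increasing real part (a conjugate pair: the negative imaginary part first).

Radius of convergence at 0: -5/2 + (1/2)*sqrt(33).
At -5/2 - (1/2)*sqrt(33): a pole of order 1; residue 7/16 + (139/528)*sqrt(33).
At -5/2 + (1/2)*sqrt(33): a pole of order 1; residue 7/16 - (139/528)*sqrt(33).
At 7/6: an algebraic (square-root) branch point.


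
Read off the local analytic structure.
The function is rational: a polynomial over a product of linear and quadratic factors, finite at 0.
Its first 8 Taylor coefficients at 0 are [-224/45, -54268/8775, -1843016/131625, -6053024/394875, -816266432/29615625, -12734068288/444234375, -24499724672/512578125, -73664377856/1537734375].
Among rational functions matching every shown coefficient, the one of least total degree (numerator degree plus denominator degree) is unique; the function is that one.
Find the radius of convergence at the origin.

No rational of total degree below 4 reproduces all 8 coefficients; solving the [1/3] Pade equations on them gives f(z) = (-25*z/26 - 28/9)/((z - 5/6)*(z**2 - z/5 - 3/4)), whose expansion matches every shown term.
Denominator factor (z**2 - z/5 - 3/4): discriminant 76/25, real irrational roots 1/10 + (1/5)*sqrt(19) and 1/10 - (1/5)*sqrt(19); poles of order 1, moduli 1/10 + (1/5)*sqrt(19) and -1/10 + (1/5)*sqrt(19).
Denominator factor (z - 5/6): pole of order 1 at 5/6, modulus 5/6.
The radius of convergence is the smallest modulus among the singular points: -1/10 + (1/5)*sqrt(19).

The radius of convergence is -1/10 + (1/5)*sqrt(19).


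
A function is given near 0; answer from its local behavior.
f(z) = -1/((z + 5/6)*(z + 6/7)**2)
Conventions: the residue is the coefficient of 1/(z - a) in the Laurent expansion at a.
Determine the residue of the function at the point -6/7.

At the order-2 pole -6/7 set g(z) = (z - (-6/7))^2*f(z) = -1/(z + 5/6).
Order-2 pole: residue = g'(a); g'(-6/7) = 1764, so the residue is 1764.

The residue is 1764.


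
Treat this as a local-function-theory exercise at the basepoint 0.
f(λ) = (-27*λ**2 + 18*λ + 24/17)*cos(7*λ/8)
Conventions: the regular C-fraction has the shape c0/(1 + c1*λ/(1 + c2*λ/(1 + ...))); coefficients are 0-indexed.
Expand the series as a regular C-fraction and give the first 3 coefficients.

Taylor coefficients (expand at 0): a_0 = 24/17, a_1 = 18, a_2 = -7491/272.
c0 = a_0 = 24/17. Peel one level at a time: if S = 1 + c*λ/S' with S'(0) = 1, then c is the λ-coefficient of S and S' = c*λ/(S - 1).
S_1 = c0/f = 1 + (-51/4)*λ + (23305/128)*λ^2 + ...; c1 = -51/4.
S_2 = c1*λ/(S_1 - 1) = 1 + (23305/1632)*λ + ...; c2 = 23305/1632.

The regular C-fraction coefficients are [24/17, -51/4, 23305/1632].


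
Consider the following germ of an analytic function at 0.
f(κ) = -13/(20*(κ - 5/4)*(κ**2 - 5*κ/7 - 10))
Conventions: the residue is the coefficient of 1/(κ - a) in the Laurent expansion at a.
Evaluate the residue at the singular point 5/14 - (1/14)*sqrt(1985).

The factor κ**2 - 5*κ/7 - 10 splits as (κ - a)(κ - a') with a = 5/14 - (1/14)*sqrt(1985), a' = 5/14 + (1/14)*sqrt(1985). At the order-1 pole a set g(κ) = (κ - a)*f(κ) = [-13/(20*(κ - 5/4))] / (κ - a').
Simple pole: residue = g(a) at a = 5/14 - (1/14)*sqrt(1985), which is -182/5225 + (91/414865)*sqrt(1985).

The residue is -182/5225 + (91/414865)*sqrt(1985).


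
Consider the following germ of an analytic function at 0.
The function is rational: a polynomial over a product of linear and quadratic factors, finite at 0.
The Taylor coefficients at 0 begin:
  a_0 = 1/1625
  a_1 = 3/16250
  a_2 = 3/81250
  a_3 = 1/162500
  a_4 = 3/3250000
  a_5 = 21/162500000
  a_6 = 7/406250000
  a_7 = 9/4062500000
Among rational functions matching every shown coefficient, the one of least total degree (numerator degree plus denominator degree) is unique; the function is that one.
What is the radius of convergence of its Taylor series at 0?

The radius of convergence is 10.

No rational of total degree below 3 reproduces all 8 coefficients; solving the [0/3] Pade equations on them gives f(n) = -8/(13*(n - 10)**3), whose expansion matches every shown term.
Denominator factor (n - 10)^3: pole of order 3 at 10, modulus 10.
The radius of convergence is the smallest modulus among the singular points: 10.


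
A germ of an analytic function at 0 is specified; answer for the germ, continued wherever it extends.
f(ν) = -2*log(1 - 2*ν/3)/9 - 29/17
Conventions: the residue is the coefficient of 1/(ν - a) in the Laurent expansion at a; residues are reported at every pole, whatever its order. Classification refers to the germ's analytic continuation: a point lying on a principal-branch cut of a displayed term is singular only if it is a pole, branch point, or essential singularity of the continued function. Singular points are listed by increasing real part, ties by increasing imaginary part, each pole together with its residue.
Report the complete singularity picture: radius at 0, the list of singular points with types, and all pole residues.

Radius of convergence at 0: 3/2.
At 3/2: a logarithmic branch point.

Branch term (-2/9)*log(1 - ν/(3/2)): its argument vanishes at ν = 3/2, a logarithmic branch point, modulus 3/2.
The radius of convergence is the smallest modulus among the singular points: 3/2.


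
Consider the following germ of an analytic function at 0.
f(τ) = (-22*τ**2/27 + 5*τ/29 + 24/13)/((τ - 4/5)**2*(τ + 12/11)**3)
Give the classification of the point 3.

The point is a regular point.

Denominator factors: τ + 12/11 = 45/11 at τ = 3; τ - 4/5 = 11/5 at τ = 3 — none vanishes.
So the germ continues analytically to 3.


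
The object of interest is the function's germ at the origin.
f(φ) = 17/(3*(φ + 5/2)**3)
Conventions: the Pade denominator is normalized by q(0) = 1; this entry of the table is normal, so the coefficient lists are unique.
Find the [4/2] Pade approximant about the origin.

The Pade approximant has numerator coefficients [136/375, -544/5625, 1088/46875, -1088/234375, 2176/3515625]; denominator coefficients [1, 14/15, 28/125].

Taylor coefficients needed (expand at 0): a_0 = 136/375, a_1 = -272/625, a_2 = 1088/3125, a_3 = -2176/9375, a_4 = 2176/15625, a_5 = -30464/390625, a_6 = 243712/5859375.
Write the denominator as Q(φ) = 1 + q1*φ + q2*φ^2. Requiring Q*f - P = O(φ^7) with deg P <= 4 kills the coefficients of φ^5..φ^6 in Q*f:
  φ^5: a_5 + q1*a_4 + q2*a_3 = 0, i.e. -30464/390625 + (2176/15625)*q1 + (-2176/9375)*q2 = 0.
  φ^6: a_6 + q1*a_5 + q2*a_4 = 0, i.e. 243712/5859375 + (-30464/390625)*q1 + (2176/15625)*q2 = 0.
Solving this linear system: q1 = 14/15, q2 = 28/125.
The numerator is Q*f truncated at degree 4: P0 = a_0 = 136/375; P1 = a_1 + q1*a_0 = -544/5625; P2 = a_2 + q1*a_1 + q2*a_0 = 1088/46875; P3 = a_3 + q1*a_2 + q2*a_1 = -1088/234375; P4 = a_4 + q1*a_3 + q2*a_2 = 2176/3515625.


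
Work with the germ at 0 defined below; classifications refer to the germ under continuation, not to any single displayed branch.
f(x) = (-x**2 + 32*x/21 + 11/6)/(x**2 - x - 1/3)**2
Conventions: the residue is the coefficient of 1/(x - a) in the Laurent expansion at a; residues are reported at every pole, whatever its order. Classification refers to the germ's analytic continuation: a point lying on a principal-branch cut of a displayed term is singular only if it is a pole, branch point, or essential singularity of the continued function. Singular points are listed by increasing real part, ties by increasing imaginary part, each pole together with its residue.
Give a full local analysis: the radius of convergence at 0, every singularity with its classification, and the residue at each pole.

Denominator factor (x**2 - x - 1/3)^2: discriminant 7/3, real irrational roots 1/2 + (1/6)*sqrt(21) and 1/2 - (1/6)*sqrt(21); poles of order 2, moduli 1/2 + (1/6)*sqrt(21) and -1/2 + (1/6)*sqrt(21).
The radius of convergence is the smallest modulus among the singular points: -1/2 + (1/6)*sqrt(21).
The factor x**2 - x - 1/3 splits as (x - a)(x - a') with a = 1/2 - (1/6)*sqrt(21), a' = 1/2 + (1/6)*sqrt(21). At the order-2 pole a set g(x) = (x - a)^2*f(x) = [-x**2 + 32*x/21 + 11/6] / (x - a')^2.
Order-2 pole: residue = g'(a); g'(1/2 - (1/6)*sqrt(21)) = (123/343)*sqrt(21), so the residue is (123/343)*sqrt(21).
The factor x**2 - x - 1/3 splits as (x - a)(x - a') with a = 1/2 + (1/6)*sqrt(21), a' = 1/2 - (1/6)*sqrt(21). At the order-2 pole a set g(x) = (x - a)^2*f(x) = [-x**2 + 32*x/21 + 11/6] / (x - a')^2.
Order-2 pole: residue = g'(a); g'(1/2 + (1/6)*sqrt(21)) = -(123/343)*sqrt(21), so the residue is -(123/343)*sqrt(21).
List the singular points by increasing real part (a conjugate pair: the negative imaginary part first).

Radius of convergence at 0: -1/2 + (1/6)*sqrt(21).
At 1/2 - (1/6)*sqrt(21): a pole of order 2; residue (123/343)*sqrt(21).
At 1/2 + (1/6)*sqrt(21): a pole of order 2; residue -(123/343)*sqrt(21).


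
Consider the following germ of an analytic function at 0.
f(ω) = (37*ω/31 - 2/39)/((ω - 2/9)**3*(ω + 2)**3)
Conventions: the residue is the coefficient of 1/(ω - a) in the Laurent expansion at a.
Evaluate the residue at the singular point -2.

At the order-3 pole -2 set g(ω) = (ω - (-2))^3*f(ω) = (37*ω/31 - 2/39)/(ω - 2/9)**3.
Order-3 pole: residue = g''(a)/2; g''(-2) = 39700611/161200000, so the residue is 39700611/322400000.

The residue is 39700611/322400000.


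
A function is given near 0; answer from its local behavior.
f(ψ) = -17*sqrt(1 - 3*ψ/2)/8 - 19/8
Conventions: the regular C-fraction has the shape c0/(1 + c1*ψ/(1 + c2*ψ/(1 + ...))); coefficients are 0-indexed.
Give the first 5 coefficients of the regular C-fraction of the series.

Taylor coefficients (expand at 0): a_0 = -9/2, a_1 = 51/32, a_2 = 153/256, a_3 = 459/1024, a_4 = 6885/16384.
c0 = a_0 = -9/2. Peel one level at a time: if S = 1 + c*ψ/S' with S'(0) = 1, then c is the ψ-coefficient of S and S' = c*ψ/(S - 1).
S_1 = c0/f = 1 + (17/48)*ψ + (595/2304)*ψ^2 + ...; c1 = 17/48.
S_2 = c1*ψ/(S_1 - 1) = 1 + (-35/48)*ψ + (-9/64)*ψ^2 + ...; c2 = -35/48.
S_3 = c2*ψ/(S_2 - 1) = 1 + (-27/140)*ψ + (-1053/9800)*ψ^2 + ...; c3 = -27/140.
S_4 = c3*ψ/(S_3 - 1) = 1 + (-39/70)*ψ + ...; c4 = -39/70.

The regular C-fraction coefficients are [-9/2, 17/48, -35/48, -27/140, -39/70].


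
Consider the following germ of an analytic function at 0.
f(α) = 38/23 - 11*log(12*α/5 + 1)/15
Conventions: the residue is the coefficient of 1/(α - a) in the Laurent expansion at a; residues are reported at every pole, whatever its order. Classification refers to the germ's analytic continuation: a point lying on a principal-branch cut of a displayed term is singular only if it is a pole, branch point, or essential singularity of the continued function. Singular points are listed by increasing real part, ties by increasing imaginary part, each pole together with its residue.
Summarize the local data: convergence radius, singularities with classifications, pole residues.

Branch term (-11/15)*log(1 - α/(-5/12)): its argument vanishes at α = -5/12, a logarithmic branch point, modulus 5/12.
The radius of convergence is the smallest modulus among the singular points: 5/12.

Radius of convergence at 0: 5/12.
At -5/12: a logarithmic branch point.


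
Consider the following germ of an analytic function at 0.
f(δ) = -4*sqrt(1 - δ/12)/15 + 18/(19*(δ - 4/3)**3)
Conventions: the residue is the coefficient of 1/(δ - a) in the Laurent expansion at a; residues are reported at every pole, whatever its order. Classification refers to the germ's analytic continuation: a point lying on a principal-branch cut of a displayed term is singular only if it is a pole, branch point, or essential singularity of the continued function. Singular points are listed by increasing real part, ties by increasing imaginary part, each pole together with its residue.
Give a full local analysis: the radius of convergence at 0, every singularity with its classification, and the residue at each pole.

Radius of convergence at 0: 4/3.
At 4/3: a pole of order 3; residue 0.
At 12: an algebraic (square-root) branch point.

Denominator factor (δ - 4/3)^3: pole of order 3 at 4/3, modulus 4/3.
Branch term (-4/15)*sqrt(1 - δ/(12)): its argument vanishes at δ = 12, a square-root branch point, modulus 12.
The radius of convergence is the smallest modulus among the singular points: 4/3.
The branch term is analytic at 4/3 and contributes nothing to the residue; only the rational part matters.
At the order-3 pole 4/3 set g(δ) = (δ - (4/3))^3*(rational part) = 18/19.
Order-3 pole: residue = g''(a)/2; g''(4/3) = 0, so the residue is 0.
List the singular points by increasing real part (a conjugate pair: the negative imaginary part first).


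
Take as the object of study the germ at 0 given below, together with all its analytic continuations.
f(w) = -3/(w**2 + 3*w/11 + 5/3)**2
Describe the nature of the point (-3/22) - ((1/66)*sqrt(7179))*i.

The denominator factor w**2 + 3*w/11 + 5/3 vanishes at (-3/22) - ((1/66)*sqrt(7179))*i and appears to the power 2; the numerator there equals -3, nonzero, and no other factor vanishes.
Hence a pole whose order is the multiplicity, 2.

The point is a pole of order 2.


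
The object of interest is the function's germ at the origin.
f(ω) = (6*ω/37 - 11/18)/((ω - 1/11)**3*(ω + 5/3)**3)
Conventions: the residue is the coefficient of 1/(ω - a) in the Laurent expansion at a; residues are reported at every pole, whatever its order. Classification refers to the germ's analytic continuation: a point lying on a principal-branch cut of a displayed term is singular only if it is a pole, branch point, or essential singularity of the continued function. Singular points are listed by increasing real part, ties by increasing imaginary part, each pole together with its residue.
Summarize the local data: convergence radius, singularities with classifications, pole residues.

Radius of convergence at 0: 1/11.
At -5/3: a pole of order 3; residue 6419390373/24285200416.
At 1/11: a pole of order 3; residue -6419390373/24285200416.

Denominator factor (ω + 5/3)^3: pole of order 3 at -5/3, modulus 5/3.
Denominator factor (ω - 1/11)^3: pole of order 3 at 1/11, modulus 1/11.
The radius of convergence is the smallest modulus among the singular points: 1/11.
At the order-3 pole -5/3 set g(ω) = (ω - (-5/3))^3*f(ω) = (6*ω/37 - 11/18)/(ω - 1/11)**3.
Order-3 pole: residue = g''(a)/2; g''(-5/3) = 6419390373/12142600208, so the residue is 6419390373/24285200416.
At the order-3 pole 1/11 set g(ω) = (ω - (1/11))^3*f(ω) = (6*ω/37 - 11/18)/(ω + 5/3)**3.
Order-3 pole: residue = g''(a)/2; g''(1/11) = -6419390373/12142600208, so the residue is -6419390373/24285200416.
List the singular points by increasing real part (a conjugate pair: the negative imaginary part first).


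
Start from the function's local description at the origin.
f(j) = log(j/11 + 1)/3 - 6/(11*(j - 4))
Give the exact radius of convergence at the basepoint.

Denominator factor (j - 4): pole of order 1 at 4, modulus 4.
Branch term (1/3)*log(1 - j/(-11)): its argument vanishes at j = -11, a logarithmic branch point, modulus 11.
The radius of convergence is the smallest modulus among the singular points: 4.

The radius of convergence is 4.


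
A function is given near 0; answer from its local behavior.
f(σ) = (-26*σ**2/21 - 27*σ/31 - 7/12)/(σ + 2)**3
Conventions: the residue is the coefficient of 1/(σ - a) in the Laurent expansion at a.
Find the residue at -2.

The residue is -26/21.

At the order-3 pole -2 set g(σ) = (σ - (-2))^3*f(σ) = -26*σ**2/21 - 27*σ/31 - 7/12.
Order-3 pole: residue = g''(a)/2; g''(-2) = -52/21, so the residue is -26/21.


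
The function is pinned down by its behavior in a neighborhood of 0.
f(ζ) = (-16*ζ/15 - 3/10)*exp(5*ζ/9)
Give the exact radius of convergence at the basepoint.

The radius of convergence is infinite.

The factor exp(5*ζ/9) is entire and contributes no finite singular point.
The polynomial part has no poles.
No finite singular points: the Taylor series at 0 converges everywhere.


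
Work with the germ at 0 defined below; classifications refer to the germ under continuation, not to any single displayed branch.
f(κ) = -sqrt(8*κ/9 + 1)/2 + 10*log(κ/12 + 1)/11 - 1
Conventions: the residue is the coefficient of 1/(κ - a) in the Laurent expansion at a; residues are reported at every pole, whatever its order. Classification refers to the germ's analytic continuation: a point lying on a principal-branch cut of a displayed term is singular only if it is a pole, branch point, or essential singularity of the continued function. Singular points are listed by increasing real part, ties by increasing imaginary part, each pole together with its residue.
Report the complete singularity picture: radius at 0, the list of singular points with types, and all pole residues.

Branch term (10/11)*log(1 - κ/(-12)): its argument vanishes at κ = -12, a logarithmic branch point, modulus 12.
Branch term (-1/2)*sqrt(1 - κ/(-9/8)): its argument vanishes at κ = -9/8, a square-root branch point, modulus 9/8.
The radius of convergence is the smallest modulus among the singular points: 9/8.
List the singular points by increasing real part (a conjugate pair: the negative imaginary part first).

Radius of convergence at 0: 9/8.
At -12: a logarithmic branch point.
At -9/8: an algebraic (square-root) branch point.


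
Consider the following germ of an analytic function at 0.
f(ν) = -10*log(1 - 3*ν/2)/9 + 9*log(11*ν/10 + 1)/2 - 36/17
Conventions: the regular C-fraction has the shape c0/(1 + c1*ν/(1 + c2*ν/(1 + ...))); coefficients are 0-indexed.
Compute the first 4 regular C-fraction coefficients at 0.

Taylor coefficients (expand at 0): a_0 = -36/17, a_1 = 397/60, a_2 = -589/400, a_3 = 6493/2000.
c0 = a_0 = -36/17. Peel one level at a time: if S = 1 + c*ν/S' with S'(0) = 1, then c is the ν-coefficient of S and S' = c*ν/(S - 1).
S_1 = c0/f = 1 + (6749/2160)*ν + (42304789/4665600)*ν^2 + ...; c1 = 6749/2160.
S_2 = c1*ν/(S_1 - 1) = 1 + (-2488517/857520)*ν + (-27810363/63043600)*ν^2 + ...; c2 = -2488517/857520.
S_3 = c2*ν/(S_2 - 1) = 1 + (-750879801/4939706245)*ν + ...; c3 = -750879801/4939706245.

The regular C-fraction coefficients are [-36/17, 6749/2160, -2488517/857520, -750879801/4939706245].


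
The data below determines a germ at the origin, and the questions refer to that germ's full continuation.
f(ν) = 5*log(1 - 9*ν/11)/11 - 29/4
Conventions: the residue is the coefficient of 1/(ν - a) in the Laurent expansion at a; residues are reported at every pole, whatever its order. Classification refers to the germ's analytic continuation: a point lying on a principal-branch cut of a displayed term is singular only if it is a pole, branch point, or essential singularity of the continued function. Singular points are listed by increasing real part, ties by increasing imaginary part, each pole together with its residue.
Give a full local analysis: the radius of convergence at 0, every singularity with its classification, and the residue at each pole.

Radius of convergence at 0: 11/9.
At 11/9: a logarithmic branch point.

Branch term (5/11)*log(1 - ν/(11/9)): its argument vanishes at ν = 11/9, a logarithmic branch point, modulus 11/9.
The radius of convergence is the smallest modulus among the singular points: 11/9.


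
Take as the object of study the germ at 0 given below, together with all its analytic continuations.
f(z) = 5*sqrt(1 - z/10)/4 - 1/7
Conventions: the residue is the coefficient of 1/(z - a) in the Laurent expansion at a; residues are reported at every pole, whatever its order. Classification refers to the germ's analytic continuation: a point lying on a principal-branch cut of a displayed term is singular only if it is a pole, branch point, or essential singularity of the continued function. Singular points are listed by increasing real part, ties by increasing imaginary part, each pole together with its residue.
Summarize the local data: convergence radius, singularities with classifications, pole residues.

Branch term (5/4)*sqrt(1 - z/(10)): its argument vanishes at z = 10, a square-root branch point, modulus 10.
The radius of convergence is the smallest modulus among the singular points: 10.

Radius of convergence at 0: 10.
At 10: an algebraic (square-root) branch point.


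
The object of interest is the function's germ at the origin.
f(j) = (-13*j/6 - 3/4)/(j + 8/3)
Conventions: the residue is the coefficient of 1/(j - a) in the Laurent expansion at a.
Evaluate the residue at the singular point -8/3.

The residue is 181/36.

At the order-1 pole -8/3 set g(j) = (j - (-8/3))*f(j) = -13*j/6 - 3/4.
Simple pole: residue = g(a) at a = -8/3, which is 181/36.


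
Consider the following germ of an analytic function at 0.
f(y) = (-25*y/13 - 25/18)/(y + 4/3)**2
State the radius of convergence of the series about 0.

Denominator factor (y + 4/3)^2: pole of order 2 at -4/3, modulus 4/3.
The radius of convergence is the smallest modulus among the singular points: 4/3.

The radius of convergence is 4/3.


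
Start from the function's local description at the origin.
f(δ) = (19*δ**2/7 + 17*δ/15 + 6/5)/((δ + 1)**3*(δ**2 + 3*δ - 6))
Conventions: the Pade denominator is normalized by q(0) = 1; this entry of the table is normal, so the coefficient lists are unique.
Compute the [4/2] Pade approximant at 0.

The Pade approximant has numerator coefficients [-1/5, -16719833/166632615, -266513983/518412580, 33691783/311047548, -739228121/2332856610]; denominator coefficients [1, 7617899/3702947, 42355457/44435364].


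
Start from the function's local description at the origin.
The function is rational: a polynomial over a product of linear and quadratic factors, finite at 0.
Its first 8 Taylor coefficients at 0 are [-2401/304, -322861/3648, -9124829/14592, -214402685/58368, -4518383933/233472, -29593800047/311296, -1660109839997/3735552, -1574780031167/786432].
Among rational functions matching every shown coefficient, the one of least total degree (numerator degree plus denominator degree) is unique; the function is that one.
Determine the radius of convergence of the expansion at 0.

The radius of convergence is 2/7.

No rational of total degree below 6 reproduces all 8 coefficients; solving the [1/5] Pade equations on them gives f(n) = (19*n/21 + 7/19)/((n - 2/7)**3*(n**2 + 7*n/2 + 2)), whose expansion matches every shown term.
Denominator factor (n - 2/7)^3: pole of order 3 at 2/7, modulus 2/7.
Denominator factor (n**2 + 7*n/2 + 2): discriminant 17/4, real irrational roots -7/4 + (1/4)*sqrt(17) and -7/4 - (1/4)*sqrt(17); poles of order 1, moduli 7/4 - (1/4)*sqrt(17) and 7/4 + (1/4)*sqrt(17).
The radius of convergence is the smallest modulus among the singular points: 2/7.


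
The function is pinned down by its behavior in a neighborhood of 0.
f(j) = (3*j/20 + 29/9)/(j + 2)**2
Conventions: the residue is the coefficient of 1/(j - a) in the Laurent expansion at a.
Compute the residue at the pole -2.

The residue is 3/20.

At the order-2 pole -2 set g(j) = (j - (-2))^2*f(j) = 3*j/20 + 29/9.
Order-2 pole: residue = g'(a); g'(-2) = 3/20, so the residue is 3/20.


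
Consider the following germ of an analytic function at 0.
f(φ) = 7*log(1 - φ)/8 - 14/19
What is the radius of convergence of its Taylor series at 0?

The radius of convergence is 1.

Branch term (7/8)*log(1 - φ/(1)): its argument vanishes at φ = 1, a logarithmic branch point, modulus 1.
The radius of convergence is the smallest modulus among the singular points: 1.


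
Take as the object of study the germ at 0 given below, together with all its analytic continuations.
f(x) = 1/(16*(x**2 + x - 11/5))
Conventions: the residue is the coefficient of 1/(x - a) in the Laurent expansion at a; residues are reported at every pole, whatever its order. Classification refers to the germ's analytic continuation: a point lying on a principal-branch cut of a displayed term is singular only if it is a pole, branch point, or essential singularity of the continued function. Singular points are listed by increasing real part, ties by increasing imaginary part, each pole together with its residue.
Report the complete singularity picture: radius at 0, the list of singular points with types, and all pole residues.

Denominator factor (x**2 + x - 11/5): discriminant 49/5, real irrational roots -1/2 + (7/10)*sqrt(5) and -1/2 - (7/10)*sqrt(5); poles of order 1, moduli -1/2 + (7/10)*sqrt(5) and 1/2 + (7/10)*sqrt(5).
The radius of convergence is the smallest modulus among the singular points: -1/2 + (7/10)*sqrt(5).
The factor x**2 + x - 11/5 splits as (x - a)(x - a') with a = -1/2 - (7/10)*sqrt(5), a' = -1/2 + (7/10)*sqrt(5). At the order-1 pole a set g(x) = (x - a)*f(x) = [1/16] / (x - a').
Simple pole: residue = g(a) at a = -1/2 - (7/10)*sqrt(5), which is -(1/112)*sqrt(5).
The factor x**2 + x - 11/5 splits as (x - a)(x - a') with a = -1/2 + (7/10)*sqrt(5), a' = -1/2 - (7/10)*sqrt(5). At the order-1 pole a set g(x) = (x - a)*f(x) = [1/16] / (x - a').
Simple pole: residue = g(a) at a = -1/2 + (7/10)*sqrt(5), which is (1/112)*sqrt(5).
List the singular points by increasing real part (a conjugate pair: the negative imaginary part first).

Radius of convergence at 0: -1/2 + (7/10)*sqrt(5).
At -1/2 - (7/10)*sqrt(5): a pole of order 1; residue -(1/112)*sqrt(5).
At -1/2 + (7/10)*sqrt(5): a pole of order 1; residue (1/112)*sqrt(5).


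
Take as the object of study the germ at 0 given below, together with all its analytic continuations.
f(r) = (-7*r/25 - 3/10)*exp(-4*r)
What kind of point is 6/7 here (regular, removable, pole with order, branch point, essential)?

There is no denominator, hence no pole anywhere.
The factor exp(-4*r) is entire.
So the germ continues analytically to 6/7.

The point is a regular point.


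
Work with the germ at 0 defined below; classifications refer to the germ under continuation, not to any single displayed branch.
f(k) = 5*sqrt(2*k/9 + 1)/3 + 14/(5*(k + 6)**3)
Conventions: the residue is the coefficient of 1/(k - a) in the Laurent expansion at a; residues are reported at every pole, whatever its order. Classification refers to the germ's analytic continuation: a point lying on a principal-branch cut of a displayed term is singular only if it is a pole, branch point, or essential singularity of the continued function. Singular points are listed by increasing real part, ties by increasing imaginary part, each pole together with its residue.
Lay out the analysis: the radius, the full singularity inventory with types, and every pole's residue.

Denominator factor (k + 6)^3: pole of order 3 at -6, modulus 6.
Branch term (5/3)*sqrt(1 - k/(-9/2)): its argument vanishes at k = -9/2, a square-root branch point, modulus 9/2.
The radius of convergence is the smallest modulus among the singular points: 9/2.
The branch term is analytic at -6 and contributes nothing to the residue; only the rational part matters.
At the order-3 pole -6 set g(k) = (k - (-6))^3*(rational part) = 14/5.
Order-3 pole: residue = g''(a)/2; g''(-6) = 0, so the residue is 0.
List the singular points by increasing real part (a conjugate pair: the negative imaginary part first).

Radius of convergence at 0: 9/2.
At -6: a pole of order 3; residue 0.
At -9/2: an algebraic (square-root) branch point.


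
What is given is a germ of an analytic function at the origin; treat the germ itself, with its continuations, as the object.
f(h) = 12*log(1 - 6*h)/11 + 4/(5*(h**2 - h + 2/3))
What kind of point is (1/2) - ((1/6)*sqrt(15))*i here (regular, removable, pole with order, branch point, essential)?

The point is a pole of order 1.

The denominator factor h**2 - h + 2/3 vanishes at (1/2) - ((1/6)*sqrt(15))*i and appears to the power 1; the numerator there equals 4/5, nonzero, and no other factor vanishes.
The branch terms are analytic at this point.
Hence a pole whose order is the multiplicity, 1.


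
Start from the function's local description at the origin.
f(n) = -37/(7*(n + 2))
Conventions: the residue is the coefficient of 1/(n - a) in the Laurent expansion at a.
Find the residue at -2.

At the order-1 pole -2 set g(n) = (n - (-2))*f(n) = -37/7.
Simple pole: residue = g(a) at a = -2, which is -37/7.

The residue is -37/7.


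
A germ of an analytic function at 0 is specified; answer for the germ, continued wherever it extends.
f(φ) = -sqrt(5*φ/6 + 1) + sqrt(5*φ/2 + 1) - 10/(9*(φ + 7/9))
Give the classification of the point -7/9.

The denominator factor φ + 7/9 vanishes at -7/9 and appears to the power 1; the numerator there equals -10/9, nonzero, and no other factor vanishes.
The branch terms are analytic at this point.
Hence a pole whose order is the multiplicity, 1.

The point is a pole of order 1.
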